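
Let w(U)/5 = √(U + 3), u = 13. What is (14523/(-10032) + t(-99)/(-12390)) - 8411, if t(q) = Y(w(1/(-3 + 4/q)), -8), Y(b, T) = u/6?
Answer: -522818827493/62148240 ≈ -8412.5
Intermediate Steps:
w(U) = 5*√(3 + U) (w(U) = 5*√(U + 3) = 5*√(3 + U))
Y(b, T) = 13/6
t(q) = 13/6
(14523/(-10032) + t(-99)/(-12390)) - 8411 = (14523/(-10032) + (13/6)/(-12390)) - 8411 = (14523*(-1/10032) + (13/6)*(-1/12390)) - 8411 = (-4841/3344 - 13/74340) - 8411 = -89980853/62148240 - 8411 = -522818827493/62148240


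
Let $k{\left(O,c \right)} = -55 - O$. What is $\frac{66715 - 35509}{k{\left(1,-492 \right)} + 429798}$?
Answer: $\frac{15603}{214871} \approx 0.072616$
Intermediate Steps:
$\frac{66715 - 35509}{k{\left(1,-492 \right)} + 429798} = \frac{66715 - 35509}{\left(-55 - 1\right) + 429798} = \frac{31206}{\left(-55 - 1\right) + 429798} = \frac{31206}{-56 + 429798} = \frac{31206}{429742} = 31206 \cdot \frac{1}{429742} = \frac{15603}{214871}$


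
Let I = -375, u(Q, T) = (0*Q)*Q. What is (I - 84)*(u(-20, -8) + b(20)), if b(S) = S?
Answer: -9180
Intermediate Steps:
u(Q, T) = 0 (u(Q, T) = 0*Q = 0)
(I - 84)*(u(-20, -8) + b(20)) = (-375 - 84)*(0 + 20) = -459*20 = -9180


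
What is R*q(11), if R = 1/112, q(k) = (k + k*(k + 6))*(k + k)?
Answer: 1089/28 ≈ 38.893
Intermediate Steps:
q(k) = 2*k*(k + k*(6 + k)) (q(k) = (k + k*(6 + k))*(2*k) = 2*k*(k + k*(6 + k)))
R = 1/112 ≈ 0.0089286
R*q(11) = (2*11**2*(7 + 11))/112 = (2*121*18)/112 = (1/112)*4356 = 1089/28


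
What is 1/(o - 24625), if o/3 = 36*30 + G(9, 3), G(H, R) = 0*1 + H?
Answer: -1/21358 ≈ -4.6821e-5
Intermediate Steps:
G(H, R) = H (G(H, R) = 0 + H = H)
o = 3267 (o = 3*(36*30 + 9) = 3*(1080 + 9) = 3*1089 = 3267)
1/(o - 24625) = 1/(3267 - 24625) = 1/(-21358) = -1/21358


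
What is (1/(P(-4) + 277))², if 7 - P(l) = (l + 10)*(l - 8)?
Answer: 1/126736 ≈ 7.8904e-6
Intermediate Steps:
P(l) = 7 - (-8 + l)*(10 + l) (P(l) = 7 - (l + 10)*(l - 8) = 7 - (10 + l)*(-8 + l) = 7 - (-8 + l)*(10 + l))
(1/(P(-4) + 277))² = (1/((87 - 1*(-4)² - 2*(-4)) + 277))² = (1/((87 - 1*16 + 8) + 277))² = (1/((87 - 16 + 8) + 277))² = (1/(79 + 277))² = (1/356)² = 1/126736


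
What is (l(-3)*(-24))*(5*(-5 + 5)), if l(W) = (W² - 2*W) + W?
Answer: 0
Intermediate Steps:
l(W) = W² - W
(l(-3)*(-24))*(5*(-5 + 5)) = (-3*(-1 - 3)*(-24))*(5*(-5 + 5)) = (-3*(-4)*(-24))*(5*0) = (12*(-24))*0 = -288*0 = 0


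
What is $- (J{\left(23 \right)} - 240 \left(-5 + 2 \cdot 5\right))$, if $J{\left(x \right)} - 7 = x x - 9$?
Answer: $673$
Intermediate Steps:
$J{\left(x \right)} = -2 + x^{2}$ ($J{\left(x \right)} = 7 + \left(x x - 9\right) = 7 + \left(x^{2} - 9\right) = 7 + \left(-9 + x^{2}\right) = -2 + x^{2}$)
$- (J{\left(23 \right)} - 240 \left(-5 + 2 \cdot 5\right)) = - (\left(-2 + 23^{2}\right) - 240 \left(-5 + 2 \cdot 5\right)) = - (\left(-2 + 529\right) - 240 \left(-5 + 10\right)) = - (527 - 1200) = \left(-1\right) \left(-673\right) = 673$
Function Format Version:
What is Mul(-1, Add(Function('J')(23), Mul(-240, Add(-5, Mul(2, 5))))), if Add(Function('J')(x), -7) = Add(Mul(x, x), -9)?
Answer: 673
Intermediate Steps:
Function('J')(x) = Add(-2, Pow(x, 2)) (Function('J')(x) = Add(7, Add(Mul(x, x), -9)) = Add(7, Add(Pow(x, 2), -9)) = Add(7, Add(-9, Pow(x, 2))) = Add(-2, Pow(x, 2)))
Mul(-1, Add(Function('J')(23), Mul(-240, Add(-5, Mul(2, 5))))) = Mul(-1, Add(Add(-2, Pow(23, 2)), Mul(-240, Add(-5, Mul(2, 5))))) = Mul(-1, Add(Add(-2, 529), Mul(-240, Add(-5, 10)))) = Mul(-1, Add(527, Mul(-240, 5))) = Mul(-1, Add(527, -1200)) = Mul(-1, -673) = 673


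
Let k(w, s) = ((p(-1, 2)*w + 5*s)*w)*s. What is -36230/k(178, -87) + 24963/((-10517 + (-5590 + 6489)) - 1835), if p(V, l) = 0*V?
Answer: -16857594502/7715210373 ≈ -2.1850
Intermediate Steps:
p(V, l) = 0
k(w, s) = 5*w*s² (k(w, s) = ((0*w + 5*s)*w)*s = ((0 + 5*s)*w)*s = ((5*s)*w)*s = (5*s*w)*s = 5*w*s²)
-36230/k(178, -87) + 24963/((-10517 + (-5590 + 6489)) - 1835) = -36230/(5*178*(-87)²) + 24963/((-10517 + (-5590 + 6489)) - 1835) = -36230/(5*178*7569) + 24963/((-10517 + 899) - 1835) = -36230/6736410 + 24963/(-9618 - 1835) = -36230*1/6736410 + 24963/(-11453) = -3623/673641 + 24963*(-1/11453) = -3623/673641 - 24963/11453 = -16857594502/7715210373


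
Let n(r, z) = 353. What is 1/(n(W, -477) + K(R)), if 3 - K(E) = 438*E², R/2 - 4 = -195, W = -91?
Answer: -1/63914356 ≈ -1.5646e-8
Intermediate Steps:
R = -382 (R = 8 + 2*(-195) = 8 - 390 = -382)
K(E) = 3 - 438*E²
1/(n(W, -477) + K(R)) = 1/(353 + (3 - 438*(-382)²)) = 1/(353 + (3 - 438*145924)) = 1/(353 + (3 - 63914712)) = 1/(353 - 63914709) = 1/(-63914356) = -1/63914356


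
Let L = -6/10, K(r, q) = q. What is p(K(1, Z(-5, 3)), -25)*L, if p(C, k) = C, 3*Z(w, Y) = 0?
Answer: 0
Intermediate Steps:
Z(w, Y) = 0 (Z(w, Y) = (⅓)*0 = 0)
L = -⅗ (L = -6/10 = -1*⅗ = -⅗ ≈ -0.60000)
p(K(1, Z(-5, 3)), -25)*L = 0*(-⅗) = 0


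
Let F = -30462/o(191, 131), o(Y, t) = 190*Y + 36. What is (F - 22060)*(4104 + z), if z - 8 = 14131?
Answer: -7309806113673/18163 ≈ -4.0246e+8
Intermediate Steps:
z = 14139 (z = 8 + 14131 = 14139)
o(Y, t) = 36 + 190*Y
F = -15231/18163 (F = -30462/(36 + 190*191) = -30462/(36 + 36290) = -30462/36326 = -30462*1/36326 = -15231/18163 ≈ -0.83857)
(F - 22060)*(4104 + z) = (-15231/18163 - 22060)*(4104 + 14139) = -400691011/18163*18243 = -7309806113673/18163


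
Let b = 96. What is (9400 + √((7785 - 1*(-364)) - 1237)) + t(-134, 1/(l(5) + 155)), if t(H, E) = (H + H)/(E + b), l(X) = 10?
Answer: 148861180/15841 + 48*√3 ≈ 9480.3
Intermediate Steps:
t(H, E) = 2*H/(96 + E) (t(H, E) = (H + H)/(E + 96) = (2*H)/(96 + E) = 2*H/(96 + E))
(9400 + √((7785 - 1*(-364)) - 1237)) + t(-134, 1/(l(5) + 155)) = (9400 + √((7785 - 1*(-364)) - 1237)) + 2*(-134)/(96 + 1/(10 + 155)) = (9400 + √((7785 + 364) - 1237)) + 2*(-134)/(96 + 1/165) = (9400 + √(8149 - 1237)) + 2*(-134)/(96 + 1/165) = (9400 + √6912) + 2*(-134)/(15841/165) = (9400 + 48*√3) + 2*(-134)*(165/15841) = (9400 + 48*√3) - 44220/15841 = 148861180/15841 + 48*√3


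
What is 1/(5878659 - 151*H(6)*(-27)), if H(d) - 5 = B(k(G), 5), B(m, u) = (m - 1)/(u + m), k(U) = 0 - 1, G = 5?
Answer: 2/11794011 ≈ 1.6958e-7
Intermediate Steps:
k(U) = -1
B(m, u) = (-1 + m)/(m + u)
H(d) = 9/2 (H(d) = 5 + (-1 - 1)/(-1 + 5) = 5 - 2/4 = 5 + (¼)*(-2) = 5 - ½ = 9/2)
1/(5878659 - 151*H(6)*(-27)) = 1/(5878659 - 151*9/2*(-27)) = 1/(5878659 - 1359/2*(-27)) = 1/(5878659 + 36693/2) = 1/(11794011/2) = 2/11794011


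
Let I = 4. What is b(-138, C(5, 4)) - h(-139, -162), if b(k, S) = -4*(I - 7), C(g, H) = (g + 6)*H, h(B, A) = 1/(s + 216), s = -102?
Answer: 1367/114 ≈ 11.991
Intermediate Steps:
h(B, A) = 1/114 (h(B, A) = 1/(-102 + 216) = 1/114)
C(g, H) = H*(6 + g) (C(g, H) = (6 + g)*H = H*(6 + g))
b(k, S) = 12 (b(k, S) = -4*(4 - 7) = -4*(-3) = 12)
b(-138, C(5, 4)) - h(-139, -162) = 12 - 1*1/114 = 12 - 1/114 = 1367/114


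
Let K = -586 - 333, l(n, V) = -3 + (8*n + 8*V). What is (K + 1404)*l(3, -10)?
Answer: -28615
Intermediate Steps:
l(n, V) = -3 + 8*V + 8*n (l(n, V) = -3 + (8*V + 8*n) = -3 + 8*V + 8*n)
K = -919
(K + 1404)*l(3, -10) = (-919 + 1404)*(-3 + 8*(-10) + 8*3) = 485*(-3 - 80 + 24) = 485*(-59) = -28615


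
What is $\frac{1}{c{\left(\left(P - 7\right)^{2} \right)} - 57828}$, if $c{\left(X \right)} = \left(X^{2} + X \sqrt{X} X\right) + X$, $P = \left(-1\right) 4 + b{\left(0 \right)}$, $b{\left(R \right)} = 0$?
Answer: $\frac{1}{117985} \approx 8.4756 \cdot 10^{-6}$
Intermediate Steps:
$P = -4$ ($P = \left(-1\right) 4 + 0 = -4 + 0 = -4$)
$c{\left(X \right)} = X + X^{2} + X^{\frac{5}{2}}$ ($c{\left(X \right)} = \left(X^{2} + X^{\frac{3}{2}} X\right) + X = \left(X^{2} + X^{\frac{5}{2}}\right) + X = X + X^{2} + X^{\frac{5}{2}}$)
$\frac{1}{c{\left(\left(P - 7\right)^{2} \right)} - 57828} = \frac{1}{\left(\left(-4 - 7\right)^{2} + \left(\left(-4 - 7\right)^{2}\right)^{2} + \left(\left(-4 - 7\right)^{2}\right)^{\frac{5}{2}}\right) - 57828} = \frac{1}{\left(\left(-11\right)^{2} + \left(\left(-11\right)^{2}\right)^{2} + \left(\left(-11\right)^{2}\right)^{\frac{5}{2}}\right) - 57828} = \frac{1}{\left(121 + 121^{2} + 121^{\frac{5}{2}}\right) - 57828} = \frac{1}{\left(121 + 14641 + 161051\right) - 57828} = \frac{1}{175813 - 57828} = \frac{1}{117985}$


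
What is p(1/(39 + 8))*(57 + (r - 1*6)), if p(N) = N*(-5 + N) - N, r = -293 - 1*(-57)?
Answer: 51985/2209 ≈ 23.533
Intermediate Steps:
r = -236 (r = -293 + 57 = -236)
p(N) = -N + N*(-5 + N)
p(1/(39 + 8))*(57 + (r - 1*6)) = ((-6 + 1/(39 + 8))/(39 + 8))*(57 + (-236 - 1*6)) = ((-6 + 1/47)/47)*(57 + (-236 - 6)) = ((-6 + 1/47)/47)*(57 - 242) = ((1/47)*(-281/47))*(-185) = -281/2209*(-185) = 51985/2209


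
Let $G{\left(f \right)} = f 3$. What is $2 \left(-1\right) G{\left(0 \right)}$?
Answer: $0$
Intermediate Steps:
$G{\left(f \right)} = 3 f$
$2 \left(-1\right) G{\left(0 \right)} = 2 \left(-1\right) 3 \cdot 0 = \left(-2\right) 0 = 0$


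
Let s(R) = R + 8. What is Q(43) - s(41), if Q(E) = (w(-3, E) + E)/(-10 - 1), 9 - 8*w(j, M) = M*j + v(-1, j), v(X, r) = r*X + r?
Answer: -2397/44 ≈ -54.477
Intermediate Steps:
v(X, r) = r + X*r (v(X, r) = X*r + r = r + X*r)
w(j, M) = 9/8 - M*j/8 (w(j, M) = 9/8 - (M*j + j*(1 - 1))/8 = 9/8 - (M*j + j*0)/8 = 9/8 - (M*j + 0)/8 = 9/8 - M*j/8)
Q(E) = -9/88 - E/8 (Q(E) = ((9/8 - ⅛*E*(-3)) + E)/(-10 - 1) = ((9/8 + 3*E/8) + E)/(-11) = (9/8 + 11*E/8)*(-1/11) = -9/88 - E/8)
s(R) = 8 + R
Q(43) - s(41) = (-9/88 - ⅛*43) - (8 + 41) = (-9/88 - 43/8) - 1*49 = -241/44 - 49 = -2397/44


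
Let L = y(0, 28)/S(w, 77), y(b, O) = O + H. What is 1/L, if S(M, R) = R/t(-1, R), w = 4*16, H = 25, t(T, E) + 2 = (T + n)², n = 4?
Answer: 11/53 ≈ 0.20755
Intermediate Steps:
t(T, E) = -2 + (4 + T)² (t(T, E) = -2 + (T + 4)² = -2 + (4 + T)²)
w = 64
S(M, R) = R/7 (S(M, R) = R/(-2 + (4 - 1)²) = R/(-2 + 3²) = R/(-2 + 9) = R/7)
y(b, O) = 25 + O (y(b, O) = O + 25 = 25 + O)
L = 53/11 (L = (25 + 28)/(((⅐)*77)) = 53/11 ≈ 4.8182)
1/L = 1/(53/11) = 11/53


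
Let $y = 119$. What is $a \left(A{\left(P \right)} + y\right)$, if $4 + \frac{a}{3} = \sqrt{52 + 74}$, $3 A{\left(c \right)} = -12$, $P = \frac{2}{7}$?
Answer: $-1380 + 1035 \sqrt{14} \approx 2492.6$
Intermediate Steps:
$P = \frac{2}{7}$ ($P = 2 \cdot \frac{1}{7} = \frac{2}{7} \approx 0.28571$)
$A{\left(c \right)} = -4$ ($A{\left(c \right)} = \frac{1}{3} \left(-12\right) = -4$)
$a = -12 + 9 \sqrt{14}$ ($a = -12 + 3 \sqrt{52 + 74} = -12 + 3 \sqrt{126} = -12 + 3 \cdot 3 \sqrt{14} = -12 + 9 \sqrt{14} \approx 21.675$)
$a \left(A{\left(P \right)} + y\right) = \left(-12 + 9 \sqrt{14}\right) \left(-4 + 119\right) = \left(-12 + 9 \sqrt{14}\right) 115 = -1380 + 1035 \sqrt{14}$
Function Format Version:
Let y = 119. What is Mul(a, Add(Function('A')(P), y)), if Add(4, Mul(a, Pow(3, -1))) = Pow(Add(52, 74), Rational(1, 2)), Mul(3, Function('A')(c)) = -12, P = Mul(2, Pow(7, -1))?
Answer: Add(-1380, Mul(1035, Pow(14, Rational(1, 2)))) ≈ 2492.6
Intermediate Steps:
P = Rational(2, 7) (P = Mul(2, Rational(1, 7)) = Rational(2, 7) ≈ 0.28571)
Function('A')(c) = -4 (Function('A')(c) = Mul(Rational(1, 3), -12) = -4)
a = Add(-12, Mul(9, Pow(14, Rational(1, 2)))) (a = Add(-12, Mul(3, Pow(Add(52, 74), Rational(1, 2)))) = Add(-12, Mul(3, Pow(126, Rational(1, 2)))) = Add(-12, Mul(3, Mul(3, Pow(14, Rational(1, 2))))) = Add(-12, Mul(9, Pow(14, Rational(1, 2)))) ≈ 21.675)
Mul(a, Add(Function('A')(P), y)) = Mul(Add(-12, Mul(9, Pow(14, Rational(1, 2)))), Add(-4, 119)) = Mul(Add(-12, Mul(9, Pow(14, Rational(1, 2)))), 115) = Add(-1380, Mul(1035, Pow(14, Rational(1, 2))))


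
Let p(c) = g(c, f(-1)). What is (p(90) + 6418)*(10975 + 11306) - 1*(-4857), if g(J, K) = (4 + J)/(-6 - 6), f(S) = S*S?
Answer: 285659561/2 ≈ 1.4283e+8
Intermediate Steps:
f(S) = S²
g(J, K) = -⅓ - J/12 (g(J, K) = (4 + J)/(-12) = (4 + J)*(-1/12) = -⅓ - J/12)
p(c) = -⅓ - c/12
(p(90) + 6418)*(10975 + 11306) - 1*(-4857) = ((-⅓ - 1/12*90) + 6418)*(10975 + 11306) - 1*(-4857) = ((-⅓ - 15/2) + 6418)*22281 + 4857 = (-47/6 + 6418)*22281 + 4857 = (38461/6)*22281 + 4857 = 285649847/2 + 4857 = 285659561/2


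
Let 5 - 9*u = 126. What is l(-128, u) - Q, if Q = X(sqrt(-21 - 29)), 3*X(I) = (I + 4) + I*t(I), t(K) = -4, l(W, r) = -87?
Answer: -265/3 + 5*I*sqrt(2) ≈ -88.333 + 7.0711*I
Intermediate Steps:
u = -121/9 (u = 5/9 - 1/9*126 = 5/9 - 14 = -121/9 ≈ -13.444)
X(I) = 4/3 - I (X(I) = ((I + 4) + I*(-4))/3 = ((4 + I) - 4*I)/3 = (4 - 3*I)/3 = 4/3 - I)
Q = 4/3 - 5*I*sqrt(2) (Q = 4/3 - sqrt(-21 - 29) = 4/3 - sqrt(-50) = 4/3 - 5*I*sqrt(2) ≈ 1.3333 - 7.0711*I)
l(-128, u) - Q = -87 - (4/3 - 5*I*sqrt(2)) = -87 + (-4/3 + 5*I*sqrt(2)) = -265/3 + 5*I*sqrt(2)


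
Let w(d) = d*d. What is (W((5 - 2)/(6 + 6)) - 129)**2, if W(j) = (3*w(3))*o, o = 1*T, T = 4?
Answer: 441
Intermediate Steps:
w(d) = d**2
o = 4 (o = 1*4 = 4)
W(j) = 108 (W(j) = (3*3**2)*4 = (3*9)*4 = 27*4 = 108)
(W((5 - 2)/(6 + 6)) - 129)**2 = (108 - 129)**2 = (-21)**2 = 441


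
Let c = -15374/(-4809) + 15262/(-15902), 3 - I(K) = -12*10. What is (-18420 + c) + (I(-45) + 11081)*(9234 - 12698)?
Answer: -1484682404033089/38236359 ≈ -3.8829e+7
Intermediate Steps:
I(K) = 123 (I(K) = 3 - (-12)*10 = 3 - 1*(-120) = 3 + 120 = 123)
c = 85541195/38236359 (c = -15374*(-1/4809) + 15262*(-1/15902) = 15374/4809 - 7631/7951 = 85541195/38236359 ≈ 2.2372)
(-18420 + c) + (I(-45) + 11081)*(9234 - 12698) = (-18420 + 85541195/38236359) + (123 + 11081)*(9234 - 12698) = -704228191585/38236359 + 11204*(-3464) = -704228191585/38236359 - 38810656 = -1484682404033089/38236359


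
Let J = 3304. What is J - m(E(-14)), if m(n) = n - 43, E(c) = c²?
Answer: 3151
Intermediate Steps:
m(n) = -43 + n
J - m(E(-14)) = 3304 - (-43 + (-14)²) = 3304 - (-43 + 196) = 3304 - 1*153 = 3304 - 153 = 3151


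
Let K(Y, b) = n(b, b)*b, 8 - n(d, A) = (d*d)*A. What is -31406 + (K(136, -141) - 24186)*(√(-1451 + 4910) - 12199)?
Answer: 4822014284119 - 395279475*√3459 ≈ 4.7988e+12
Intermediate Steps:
n(d, A) = 8 - A*d² (n(d, A) = 8 - d*d*A = 8 - d²*A = 8 - A*d²)
K(Y, b) = b*(8 - b³) (K(Y, b) = (8 - b*b²)*b = (8 - b³)*b = b*(8 - b³))
-31406 + (K(136, -141) - 24186)*(√(-1451 + 4910) - 12199) = -31406 + (-141*(8 - 1*(-141)³) - 24186)*(√(-1451 + 4910) - 12199) = -31406 + (-141*(8 - 1*(-2803221)) - 24186)*(√3459 - 12199) = -31406 + (-141*(8 + 2803221) - 24186)*(-12199 + √3459) = -31406 + (-141*2803229 - 24186)*(-12199 + √3459) = -31406 + (-395255289 - 24186)*(-12199 + √3459) = -31406 - 395279475*(-12199 + √3459) = -31406 + (4822014315525 - 395279475*√3459) = 4822014284119 - 395279475*√3459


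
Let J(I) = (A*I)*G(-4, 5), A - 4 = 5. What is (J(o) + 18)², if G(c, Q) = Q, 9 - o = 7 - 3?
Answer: 59049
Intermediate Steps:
A = 9 (A = 4 + 5 = 9)
o = 5 (o = 9 - (7 - 3) = 9 - 1*4 = 9 - 4 = 5)
J(I) = 45*I (J(I) = (9*I)*5 = 45*I)
(J(o) + 18)² = (45*5 + 18)² = (225 + 18)² = 243² = 59049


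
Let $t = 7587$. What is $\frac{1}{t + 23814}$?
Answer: $\frac{1}{31401} \approx 3.1846 \cdot 10^{-5}$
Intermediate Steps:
$\frac{1}{t + 23814} = \frac{1}{7587 + 23814} = \frac{1}{31401}$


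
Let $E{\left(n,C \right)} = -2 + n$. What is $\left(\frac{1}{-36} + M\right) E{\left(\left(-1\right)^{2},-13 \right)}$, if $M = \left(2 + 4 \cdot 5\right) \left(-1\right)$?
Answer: $\frac{793}{36} \approx 22.028$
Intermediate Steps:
$M = -22$ ($M = \left(2 + 20\right) \left(-1\right) = 22 \left(-1\right) = -22$)
$\left(\frac{1}{-36} + M\right) E{\left(\left(-1\right)^{2},-13 \right)} = \left(\frac{1}{-36} - 22\right) \left(-2 + \left(-1\right)^{2}\right) = \left(- \frac{1}{36} - 22\right) \left(-2 + 1\right) = \left(- \frac{793}{36}\right) \left(-1\right) = \frac{793}{36}$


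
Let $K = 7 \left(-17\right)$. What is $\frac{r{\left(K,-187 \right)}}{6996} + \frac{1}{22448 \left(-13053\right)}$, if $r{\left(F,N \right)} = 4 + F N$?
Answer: $\frac{543467241101}{170827012752} \approx 3.1814$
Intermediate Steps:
$K = -119$
$\frac{r{\left(K,-187 \right)}}{6996} + \frac{1}{22448 \left(-13053\right)} = \frac{4 - -22253}{6996} + \frac{1}{22448 \left(-13053\right)} = \left(4 + 22253\right) \frac{1}{6996} + \frac{1}{22448} \left(- \frac{1}{13053}\right) = 22257 \cdot \frac{1}{6996} - \frac{1}{293013744} = \frac{7419}{2332} - \frac{1}{293013744} = \frac{543467241101}{170827012752}$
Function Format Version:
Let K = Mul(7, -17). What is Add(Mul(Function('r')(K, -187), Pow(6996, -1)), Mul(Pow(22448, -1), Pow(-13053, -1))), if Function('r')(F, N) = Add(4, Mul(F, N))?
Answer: Rational(543467241101, 170827012752) ≈ 3.1814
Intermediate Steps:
K = -119
Add(Mul(Function('r')(K, -187), Pow(6996, -1)), Mul(Pow(22448, -1), Pow(-13053, -1))) = Add(Mul(Add(4, Mul(-119, -187)), Pow(6996, -1)), Mul(Pow(22448, -1), Pow(-13053, -1))) = Add(Mul(Add(4, 22253), Rational(1, 6996)), Mul(Rational(1, 22448), Rational(-1, 13053))) = Add(Mul(22257, Rational(1, 6996)), Rational(-1, 293013744)) = Add(Rational(7419, 2332), Rational(-1, 293013744)) = Rational(543467241101, 170827012752)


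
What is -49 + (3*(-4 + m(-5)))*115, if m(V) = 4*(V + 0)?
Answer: -8329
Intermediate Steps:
m(V) = 4*V
-49 + (3*(-4 + m(-5)))*115 = -49 + (3*(-4 + 4*(-5)))*115 = -49 + (3*(-4 - 20))*115 = -49 + (3*(-24))*115 = -49 - 72*115 = -49 - 8280 = -8329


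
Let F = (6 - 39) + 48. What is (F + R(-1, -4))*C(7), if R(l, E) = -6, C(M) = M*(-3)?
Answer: -189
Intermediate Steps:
C(M) = -3*M
F = 15 (F = -33 + 48 = 15)
(F + R(-1, -4))*C(7) = (15 - 6)*(-3*7) = 9*(-21) = -189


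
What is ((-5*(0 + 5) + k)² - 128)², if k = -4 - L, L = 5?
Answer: 1056784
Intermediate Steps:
k = -9 (k = -4 - 1*5 = -4 - 5 = -9)
((-5*(0 + 5) + k)² - 128)² = ((-5*(0 + 5) - 9)² - 128)² = ((-5*5 - 9)² - 128)² = ((-25 - 9)² - 128)² = ((-34)² - 128)² = (1156 - 128)² = 1028² = 1056784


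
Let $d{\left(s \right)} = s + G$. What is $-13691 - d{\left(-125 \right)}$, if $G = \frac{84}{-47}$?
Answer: $- \frac{637518}{47} \approx -13564.0$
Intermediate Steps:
$G = - \frac{84}{47}$ ($G = 84 \left(- \frac{1}{47}\right) = - \frac{84}{47} \approx -1.7872$)
$d{\left(s \right)} = - \frac{84}{47} + s$ ($d{\left(s \right)} = s - \frac{84}{47} = - \frac{84}{47} + s$)
$-13691 - d{\left(-125 \right)} = -13691 - \left(- \frac{84}{47} - 125\right) = -13691 - - \frac{5959}{47} = -13691 + \frac{5959}{47} = - \frac{637518}{47}$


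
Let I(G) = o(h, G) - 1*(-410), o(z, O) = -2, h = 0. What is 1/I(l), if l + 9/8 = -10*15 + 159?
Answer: 1/408 ≈ 0.0024510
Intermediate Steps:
l = 63/8 (l = -9/8 + (-10*15 + 159) = -9/8 + (-150 + 159) = -9/8 + 9 = 63/8 ≈ 7.8750)
I(G) = 408 (I(G) = -2 - 1*(-410) = -2 + 410 = 408)
1/I(l) = 1/408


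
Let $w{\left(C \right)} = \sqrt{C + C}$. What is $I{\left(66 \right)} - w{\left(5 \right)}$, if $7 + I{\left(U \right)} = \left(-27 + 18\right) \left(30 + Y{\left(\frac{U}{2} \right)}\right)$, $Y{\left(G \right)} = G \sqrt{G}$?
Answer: $-277 - \sqrt{10} - 297 \sqrt{33} \approx -1986.3$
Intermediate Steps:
$Y{\left(G \right)} = G^{\frac{3}{2}}$
$I{\left(U \right)} = -277 - \frac{9 \sqrt{2} U^{\frac{3}{2}}}{4}$ ($I{\left(U \right)} = -7 + \left(-27 + 18\right) \left(30 + \left(\frac{U}{2}\right)^{\frac{3}{2}}\right) = -7 - 9 \left(30 + \left(U \frac{1}{2}\right)^{\frac{3}{2}}\right) = -7 - 9 \left(30 + \left(\frac{U}{2}\right)^{\frac{3}{2}}\right) = -7 - 9 \left(30 + \frac{\sqrt{2} U^{\frac{3}{2}}}{4}\right) = -7 - \left(270 + \frac{9 \sqrt{2} U^{\frac{3}{2}}}{4}\right) = -277 - \frac{9 \sqrt{2} U^{\frac{3}{2}}}{4}$)
$w{\left(C \right)} = \sqrt{2} \sqrt{C}$ ($w{\left(C \right)} = \sqrt{2 C} = \sqrt{2} \sqrt{C}$)
$I{\left(66 \right)} - w{\left(5 \right)} = \left(-277 - \frac{9 \sqrt{2} \cdot 66^{\frac{3}{2}}}{4}\right) - \sqrt{2} \sqrt{5} = \left(-277 - \frac{9 \sqrt{2} \cdot 66 \sqrt{66}}{4}\right) - \sqrt{10} = \left(-277 - 297 \sqrt{33}\right) - \sqrt{10} = -277 - \sqrt{10} - 297 \sqrt{33}$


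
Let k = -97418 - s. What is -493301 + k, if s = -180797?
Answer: -409922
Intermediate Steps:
k = 83379 (k = -97418 - 1*(-180797) = -97418 + 180797 = 83379)
-493301 + k = -493301 + 83379 = -409922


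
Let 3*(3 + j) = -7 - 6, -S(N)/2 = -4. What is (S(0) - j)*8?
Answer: 368/3 ≈ 122.67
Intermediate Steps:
S(N) = 8 (S(N) = -2*(-4) = 8)
j = -22/3 (j = -3 + (-7 - 6)/3 = -3 + (1/3)*(-13) = -3 - 13/3 = -22/3 ≈ -7.3333)
(S(0) - j)*8 = (8 - 1*(-22/3))*8 = (8 + 22/3)*8 = (46/3)*8 = 368/3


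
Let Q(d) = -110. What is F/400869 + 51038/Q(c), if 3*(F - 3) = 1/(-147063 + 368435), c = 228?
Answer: -6793757815742081/14642293424220 ≈ -463.98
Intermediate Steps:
F = 1992349/664116 (F = 3 + 1/(3*(-147063 + 368435)) = 3 + (⅓)/221372 = 3 + (⅓)*(1/221372) = 3 + 1/664116 = 1992349/664116 ≈ 3.0000)
F/400869 + 51038/Q(c) = (1992349/664116)/400869 + 51038/(-110) = (1992349/664116)*(1/400869) + 51038*(-1/110) = 1992349/266223516804 - 25519/55 = -6793757815742081/14642293424220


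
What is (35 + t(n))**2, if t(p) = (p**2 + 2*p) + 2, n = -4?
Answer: 2025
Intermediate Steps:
t(p) = 2 + p**2 + 2*p
(35 + t(n))**2 = (35 + (2 + (-4)**2 + 2*(-4)))**2 = (35 + (2 + 16 - 8))**2 = (35 + 10)**2 = 45**2 = 2025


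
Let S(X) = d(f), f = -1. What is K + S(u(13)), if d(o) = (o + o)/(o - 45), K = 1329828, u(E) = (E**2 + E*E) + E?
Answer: 30586045/23 ≈ 1.3298e+6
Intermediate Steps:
u(E) = E + 2*E**2 (u(E) = (E**2 + E**2) + E = 2*E**2 + E = E + 2*E**2)
d(o) = 2*o/(-45 + o) (d(o) = (2*o)/(-45 + o) = 2*o/(-45 + o))
S(X) = 1/23 (S(X) = 2*(-1)/(-45 - 1) = 2*(-1)/(-46) = 2*(-1)*(-1/46) = 1/23)
K + S(u(13)) = 1329828 + 1/23 = 30586045/23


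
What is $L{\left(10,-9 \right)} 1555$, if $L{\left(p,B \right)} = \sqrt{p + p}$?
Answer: $3110 \sqrt{5} \approx 6954.2$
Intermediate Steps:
$L{\left(p,B \right)} = \sqrt{2} \sqrt{p}$ ($L{\left(p,B \right)} = \sqrt{2 p} = \sqrt{2} \sqrt{p}$)
$L{\left(10,-9 \right)} 1555 = \sqrt{2} \sqrt{10} \cdot 1555 = 2 \sqrt{5} \cdot 1555 = 3110 \sqrt{5}$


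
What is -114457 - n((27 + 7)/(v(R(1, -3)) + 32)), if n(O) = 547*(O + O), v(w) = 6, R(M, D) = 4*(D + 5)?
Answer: -2193281/19 ≈ -1.1544e+5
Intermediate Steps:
R(M, D) = 20 + 4*D (R(M, D) = 4*(5 + D) = 20 + 4*D)
n(O) = 1094*O (n(O) = 547*(2*O) = 1094*O)
-114457 - n((27 + 7)/(v(R(1, -3)) + 32)) = -114457 - 1094*(27 + 7)/(6 + 32) = -114457 - 1094*34/38 = -114457 - 1094*34*(1/38) = -114457 - 1094*17/19 = -114457 - 1*18598/19 = -114457 - 18598/19 = -2193281/19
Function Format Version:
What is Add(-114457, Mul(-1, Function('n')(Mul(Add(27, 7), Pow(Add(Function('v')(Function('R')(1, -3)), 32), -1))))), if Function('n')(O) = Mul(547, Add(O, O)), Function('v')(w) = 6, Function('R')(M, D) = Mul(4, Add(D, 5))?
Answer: Rational(-2193281, 19) ≈ -1.1544e+5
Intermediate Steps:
Function('R')(M, D) = Add(20, Mul(4, D)) (Function('R')(M, D) = Mul(4, Add(5, D)) = Add(20, Mul(4, D)))
Function('n')(O) = Mul(1094, O) (Function('n')(O) = Mul(547, Mul(2, O)) = Mul(1094, O))
Add(-114457, Mul(-1, Function('n')(Mul(Add(27, 7), Pow(Add(Function('v')(Function('R')(1, -3)), 32), -1))))) = Add(-114457, Mul(-1, Mul(1094, Mul(Add(27, 7), Pow(Add(6, 32), -1))))) = Add(-114457, Mul(-1, Mul(1094, Mul(34, Pow(38, -1))))) = Add(-114457, Mul(-1, Mul(1094, Mul(34, Rational(1, 38))))) = Add(-114457, Mul(-1, Mul(1094, Rational(17, 19)))) = Add(-114457, Mul(-1, Rational(18598, 19))) = Add(-114457, Rational(-18598, 19)) = Rational(-2193281, 19)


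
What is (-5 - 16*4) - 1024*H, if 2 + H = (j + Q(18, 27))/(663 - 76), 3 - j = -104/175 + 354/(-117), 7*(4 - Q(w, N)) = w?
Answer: 7872168881/4006275 ≈ 1965.0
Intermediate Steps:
Q(w, N) = 4 - w/7
j = 45181/6825 (j = 3 - (-104/175 + 354/(-117)) = 3 - (-104*1/175 + 354*(-1/117)) = 3 - (-104/175 - 118/39) = 3 - 1*(-24706/6825) = 3 + 24706/6825 = 45181/6825 ≈ 6.6199)
H = -7957619/4006275 (H = -2 + (45181/6825 + (4 - ⅐*18))/(663 - 76) = -2 + (45181/6825 + (4 - 18/7))/587 = -2 + (45181/6825 + 10/7)*(1/587) = -2 + (54931/6825)*(1/587) = -2 + 54931/4006275 = -7957619/4006275 ≈ -1.9863)
(-5 - 16*4) - 1024*H = (-5 - 16*4) - 1024*(-7957619/4006275) = (-5 - 64) + 8148601856/4006275 = -69 + 8148601856/4006275 = 7872168881/4006275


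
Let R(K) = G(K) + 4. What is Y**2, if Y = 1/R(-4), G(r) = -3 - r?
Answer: 1/25 ≈ 0.040000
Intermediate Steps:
R(K) = 1 - K (R(K) = (-3 - K) + 4 = 1 - K)
Y = 1/5 (Y = 1/(1 - 1*(-4)) = 1/(1 + 4) = 1/5 ≈ 0.20000)
Y**2 = (1/5)**2 = 1/25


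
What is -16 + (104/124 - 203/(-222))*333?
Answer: 35203/62 ≈ 567.79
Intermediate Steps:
-16 + (104/124 - 203/(-222))*333 = -16 + (104*(1/124) - 203*(-1/222))*333 = -16 + (26/31 + 203/222)*333 = -16 + (12065/6882)*333 = -16 + 36195/62 = 35203/62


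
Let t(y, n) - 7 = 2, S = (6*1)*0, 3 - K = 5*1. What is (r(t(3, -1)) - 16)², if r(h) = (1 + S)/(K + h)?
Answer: 12321/49 ≈ 251.45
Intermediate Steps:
K = -2 (K = 3 - 5 = -2)
S = 0 (S = 6*0 = 0)
t(y, n) = 9 (t(y, n) = 7 + 2 = 9)
r(h) = 1/(-2 + h) (r(h) = (1 + 0)/(-2 + h) = 1/(-2 + h))
(r(t(3, -1)) - 16)² = (1/(-2 + 9) - 16)² = (1/7 - 16)² = (⅐ - 16)² = (-111/7)² = 12321/49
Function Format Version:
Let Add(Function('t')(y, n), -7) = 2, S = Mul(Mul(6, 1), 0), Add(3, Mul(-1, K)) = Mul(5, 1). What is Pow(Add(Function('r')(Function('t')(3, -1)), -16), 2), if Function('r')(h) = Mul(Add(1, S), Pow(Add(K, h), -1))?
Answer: Rational(12321, 49) ≈ 251.45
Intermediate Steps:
K = -2 (K = Add(3, Mul(-1, Mul(5, 1))) = Add(3, Mul(-1, 5)) = Add(3, -5) = -2)
S = 0 (S = Mul(6, 0) = 0)
Function('t')(y, n) = 9 (Function('t')(y, n) = Add(7, 2) = 9)
Function('r')(h) = Pow(Add(-2, h), -1) (Function('r')(h) = Mul(Add(1, 0), Pow(Add(-2, h), -1)) = Mul(1, Pow(Add(-2, h), -1)) = Pow(Add(-2, h), -1))
Pow(Add(Function('r')(Function('t')(3, -1)), -16), 2) = Pow(Add(Pow(Add(-2, 9), -1), -16), 2) = Pow(Add(Pow(7, -1), -16), 2) = Pow(Add(Rational(1, 7), -16), 2) = Pow(Rational(-111, 7), 2) = Rational(12321, 49)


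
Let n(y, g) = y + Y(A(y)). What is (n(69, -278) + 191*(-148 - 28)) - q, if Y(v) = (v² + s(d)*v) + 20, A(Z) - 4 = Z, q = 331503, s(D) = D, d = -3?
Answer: -359920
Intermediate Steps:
A(Z) = 4 + Z
Y(v) = 20 + v² - 3*v (Y(v) = (v² - 3*v) + 20 = 20 + v² - 3*v)
n(y, g) = 8 + (4 + y)² - 2*y (n(y, g) = y + (20 + (4 + y)² - 3*(4 + y)) = y + (20 + (4 + y)² + (-12 - 3*y)) = y + (8 + (4 + y)² - 3*y) = 8 + (4 + y)² - 2*y)
(n(69, -278) + 191*(-148 - 28)) - q = ((24 + 69² + 6*69) + 191*(-148 - 28)) - 1*331503 = ((24 + 4761 + 414) + 191*(-176)) - 331503 = (5199 - 33616) - 331503 = -28417 - 331503 = -359920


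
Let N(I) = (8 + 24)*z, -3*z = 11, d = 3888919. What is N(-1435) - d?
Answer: -11667109/3 ≈ -3.8890e+6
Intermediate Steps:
z = -11/3 (z = -⅓*11 = -11/3 ≈ -3.6667)
N(I) = -352/3 (N(I) = (8 + 24)*(-11/3) = 32*(-11/3) = -352/3)
N(-1435) - d = -352/3 - 1*3888919 = -352/3 - 3888919 = -11667109/3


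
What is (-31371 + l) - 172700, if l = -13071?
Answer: -217142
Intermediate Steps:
(-31371 + l) - 172700 = (-31371 - 13071) - 172700 = -44442 - 172700 = -217142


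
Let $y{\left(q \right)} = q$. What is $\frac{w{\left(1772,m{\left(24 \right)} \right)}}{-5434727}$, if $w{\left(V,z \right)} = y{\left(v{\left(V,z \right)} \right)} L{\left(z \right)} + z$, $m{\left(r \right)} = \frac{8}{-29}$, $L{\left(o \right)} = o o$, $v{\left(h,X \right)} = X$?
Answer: $\frac{7240}{132547556803} \approx 5.4622 \cdot 10^{-8}$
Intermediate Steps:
$L{\left(o \right)} = o^{2}$
$m{\left(r \right)} = - \frac{8}{29}$ ($m{\left(r \right)} = 8 \left(- \frac{1}{29}\right) = - \frac{8}{29}$)
$w{\left(V,z \right)} = z + z^{3}$ ($w{\left(V,z \right)} = z z^{2} + z = z^{3} + z = z + z^{3}$)
$\frac{w{\left(1772,m{\left(24 \right)} \right)}}{-5434727} = \frac{- \frac{8}{29} + \left(- \frac{8}{29}\right)^{3}}{-5434727} = \left(- \frac{8}{29} - \frac{512}{24389}\right) \left(- \frac{1}{5434727}\right) = \left(- \frac{7240}{24389}\right) \left(- \frac{1}{5434727}\right) = \frac{7240}{132547556803}$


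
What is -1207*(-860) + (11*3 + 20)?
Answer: 1038073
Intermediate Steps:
-1207*(-860) + (11*3 + 20) = 1038020 + (33 + 20) = 1038020 + 53 = 1038073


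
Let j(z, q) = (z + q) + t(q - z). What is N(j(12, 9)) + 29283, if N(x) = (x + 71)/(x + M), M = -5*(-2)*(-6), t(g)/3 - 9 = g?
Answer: 614833/21 ≈ 29278.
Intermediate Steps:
t(g) = 27 + 3*g
M = -60 (M = 10*(-6) = -60)
j(z, q) = 27 - 2*z + 4*q (j(z, q) = (z + q) + (27 + 3*(q - z)) = (q + z) + (27 + (-3*z + 3*q)) = (q + z) + (27 - 3*z + 3*q) = 27 - 2*z + 4*q)
N(x) = (71 + x)/(-60 + x) (N(x) = (x + 71)/(x - 60) = (71 + x)/(-60 + x))
N(j(12, 9)) + 29283 = (71 + (27 - 2*12 + 4*9))/(-60 + (27 - 2*12 + 4*9)) + 29283 = (71 + (27 - 24 + 36))/(-60 + (27 - 24 + 36)) + 29283 = (71 + 39)/(-60 + 39) + 29283 = 110/(-21) + 29283 = -1/21*110 + 29283 = -110/21 + 29283 = 614833/21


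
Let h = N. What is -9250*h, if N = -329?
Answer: 3043250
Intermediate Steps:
h = -329
-9250*h = -9250*(-329) = 3043250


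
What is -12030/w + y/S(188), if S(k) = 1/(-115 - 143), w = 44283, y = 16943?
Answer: -64524674744/14761 ≈ -4.3713e+6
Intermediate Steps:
S(k) = -1/258 (S(k) = 1/(-258) = -1/258)
-12030/w + y/S(188) = -12030/44283 + 16943/(-1/258) = -12030*1/44283 + 16943*(-258) = -4010/14761 - 4371294 = -64524674744/14761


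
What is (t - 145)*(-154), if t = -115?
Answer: 40040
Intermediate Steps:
(t - 145)*(-154) = (-115 - 145)*(-154) = -260*(-154) = 40040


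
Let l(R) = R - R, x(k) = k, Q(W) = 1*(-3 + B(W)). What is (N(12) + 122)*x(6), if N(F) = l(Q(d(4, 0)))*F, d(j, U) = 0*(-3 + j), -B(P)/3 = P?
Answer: 732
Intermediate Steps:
B(P) = -3*P
d(j, U) = 0
Q(W) = -3 - 3*W (Q(W) = 1*(-3 - 3*W) = -3 - 3*W)
l(R) = 0
N(F) = 0 (N(F) = 0*F = 0)
(N(12) + 122)*x(6) = (0 + 122)*6 = 122*6 = 732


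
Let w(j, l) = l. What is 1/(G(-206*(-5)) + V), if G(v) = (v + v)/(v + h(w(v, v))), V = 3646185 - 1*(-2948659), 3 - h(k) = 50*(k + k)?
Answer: 101967/672456456088 ≈ 1.5163e-7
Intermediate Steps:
h(k) = 3 - 100*k (h(k) = 3 - 50*(k + k) = 3 - 50*2*k = 3 - 100*k)
V = 6594844 (V = 3646185 + 2948659 = 6594844)
G(v) = 2*v/(3 - 99*v) (G(v) = (v + v)/(v + (3 - 100*v)) = (2*v)/(3 - 99*v) = 2*v/(3 - 99*v))
1/(G(-206*(-5)) + V) = 1/(-2*(-206*(-5))/(-3 + 99*(-206*(-5))) + 6594844) = 1/(-2*1030/(-3 + 99*1030) + 6594844) = 1/(-2*1030/(-3 + 101970) + 6594844) = 1/(-2*1030/101967 + 6594844) = 1/(-2*1030*1/101967 + 6594844) = 1/(-2060/101967 + 6594844) = 1/(672456456088/101967) = 101967/672456456088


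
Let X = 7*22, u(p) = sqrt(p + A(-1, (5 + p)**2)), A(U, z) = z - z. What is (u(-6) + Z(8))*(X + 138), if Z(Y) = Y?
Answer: 2336 + 292*I*sqrt(6) ≈ 2336.0 + 715.25*I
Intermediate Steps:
A(U, z) = 0
u(p) = sqrt(p) (u(p) = sqrt(p + 0) = sqrt(p))
X = 154
(u(-6) + Z(8))*(X + 138) = (sqrt(-6) + 8)*(154 + 138) = (I*sqrt(6) + 8)*292 = (8 + I*sqrt(6))*292 = 2336 + 292*I*sqrt(6)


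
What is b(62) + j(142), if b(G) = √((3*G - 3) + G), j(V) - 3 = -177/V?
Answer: 249/142 + 7*√5 ≈ 17.406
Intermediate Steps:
j(V) = 3 - 177/V
b(G) = √(-3 + 4*G) (b(G) = √((-3 + 3*G) + G) = √(-3 + 4*G))
b(62) + j(142) = √(-3 + 4*62) + (3 - 177/142) = √(-3 + 248) + (3 - 177*1/142) = √245 + (3 - 177/142) = 7*√5 + 249/142 = 249/142 + 7*√5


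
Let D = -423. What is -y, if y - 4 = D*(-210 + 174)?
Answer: -15232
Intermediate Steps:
y = 15232 (y = 4 - 423*(-210 + 174) = 4 - 423*(-36) = 4 + 15228 = 15232)
-y = -1*15232 = -15232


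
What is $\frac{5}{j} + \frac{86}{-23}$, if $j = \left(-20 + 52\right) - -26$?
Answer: $- \frac{4873}{1334} \approx -3.6529$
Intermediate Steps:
$j = 58$ ($j = 32 + 26 = 58$)
$\frac{5}{j} + \frac{86}{-23} = \frac{5}{58} + \frac{86}{-23} = 5 \cdot \frac{1}{58} + 86 \left(- \frac{1}{23}\right) = \frac{5}{58} - \frac{86}{23} = - \frac{4873}{1334}$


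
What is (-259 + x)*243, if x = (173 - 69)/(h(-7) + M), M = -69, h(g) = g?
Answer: -1202121/19 ≈ -63270.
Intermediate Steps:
x = -26/19 (x = (173 - 69)/(-7 - 69) = 104/(-76) = 104*(-1/76) = -26/19 ≈ -1.3684)
(-259 + x)*243 = (-259 - 26/19)*243 = -4947/19*243 = -1202121/19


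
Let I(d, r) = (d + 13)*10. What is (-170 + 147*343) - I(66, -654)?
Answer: 49461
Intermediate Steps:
I(d, r) = 130 + 10*d (I(d, r) = (13 + d)*10 = 130 + 10*d)
(-170 + 147*343) - I(66, -654) = (-170 + 147*343) - (130 + 10*66) = (-170 + 50421) - (130 + 660) = 50251 - 1*790 = 50251 - 790 = 49461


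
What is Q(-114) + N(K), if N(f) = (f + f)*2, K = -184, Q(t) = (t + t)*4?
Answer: -1648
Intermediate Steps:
Q(t) = 8*t (Q(t) = (2*t)*4 = 8*t)
N(f) = 4*f (N(f) = (2*f)*2 = 4*f)
Q(-114) + N(K) = 8*(-114) + 4*(-184) = -912 - 736 = -1648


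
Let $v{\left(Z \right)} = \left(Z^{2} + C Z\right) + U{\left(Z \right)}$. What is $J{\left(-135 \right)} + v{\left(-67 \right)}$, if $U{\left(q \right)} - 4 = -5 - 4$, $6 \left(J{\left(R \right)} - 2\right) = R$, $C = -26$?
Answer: $\frac{12411}{2} \approx 6205.5$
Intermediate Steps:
$J{\left(R \right)} = 2 + \frac{R}{6}$
$U{\left(q \right)} = -5$ ($U{\left(q \right)} = 4 - 9 = -5$)
$v{\left(Z \right)} = -5 + Z^{2} - 26 Z$ ($v{\left(Z \right)} = \left(Z^{2} - 26 Z\right) - 5 = -5 + Z^{2} - 26 Z$)
$J{\left(-135 \right)} + v{\left(-67 \right)} = \left(2 + \frac{1}{6} \left(-135\right)\right) - \left(-1737 - 4489\right) = \left(2 - \frac{45}{2}\right) + \left(-5 + 4489 + 1742\right) = - \frac{41}{2} + 6226 = \frac{12411}{2}$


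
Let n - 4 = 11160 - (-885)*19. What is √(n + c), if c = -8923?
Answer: 4*√1191 ≈ 138.04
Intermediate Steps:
n = 27979 (n = 4 + (11160 - (-885)*19) = 4 + (11160 - 1*(-16815)) = 4 + (11160 + 16815) = 4 + 27975 = 27979)
√(n + c) = √(27979 - 8923) = √19056 = 4*√1191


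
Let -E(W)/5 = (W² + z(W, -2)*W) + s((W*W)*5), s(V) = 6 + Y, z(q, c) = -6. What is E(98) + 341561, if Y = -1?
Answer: 296456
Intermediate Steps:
s(V) = 5 (s(V) = 6 - 1 = 5)
E(W) = -25 - 5*W² + 30*W (E(W) = -5*((W² - 6*W) + 5) = -5*(5 + W² - 6*W) = -25 - 5*W² + 30*W)
E(98) + 341561 = (-25 - 5*98² + 30*98) + 341561 = (-25 - 5*9604 + 2940) + 341561 = (-25 - 48020 + 2940) + 341561 = -45105 + 341561 = 296456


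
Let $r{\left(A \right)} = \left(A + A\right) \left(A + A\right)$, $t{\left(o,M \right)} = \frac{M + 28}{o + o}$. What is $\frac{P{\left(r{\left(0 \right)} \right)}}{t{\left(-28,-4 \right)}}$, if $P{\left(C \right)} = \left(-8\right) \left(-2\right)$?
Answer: $- \frac{112}{3} \approx -37.333$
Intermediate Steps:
$t{\left(o,M \right)} = \frac{28 + M}{2 o}$
$r{\left(A \right)} = 4 A^{2}$ ($r{\left(A \right)} = 2 A 2 A = 4 A^{2}$)
$P{\left(C \right)} = 16$
$\frac{P{\left(r{\left(0 \right)} \right)}}{t{\left(-28,-4 \right)}} = \frac{16}{\frac{1}{2} \frac{1}{-28} \left(28 - 4\right)} = \frac{16}{\frac{1}{2} \left(- \frac{1}{28}\right) 24} = \frac{16}{- \frac{3}{7}} = 16 \left(- \frac{7}{3}\right) = - \frac{112}{3}$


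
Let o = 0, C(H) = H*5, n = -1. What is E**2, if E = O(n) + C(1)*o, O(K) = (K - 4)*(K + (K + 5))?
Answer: 225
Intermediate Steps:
O(K) = (-4 + K)*(5 + 2*K) (O(K) = (-4 + K)*(K + (5 + K)) = (-4 + K)*(5 + 2*K))
C(H) = 5*H
E = -15 (E = (-20 - 3*(-1) + 2*(-1)**2) + (5*1)*0 = (-20 + 3 + 2*1) + 5*0 = (-20 + 3 + 2) + 0 = -15 + 0 = -15)
E**2 = (-15)**2 = 225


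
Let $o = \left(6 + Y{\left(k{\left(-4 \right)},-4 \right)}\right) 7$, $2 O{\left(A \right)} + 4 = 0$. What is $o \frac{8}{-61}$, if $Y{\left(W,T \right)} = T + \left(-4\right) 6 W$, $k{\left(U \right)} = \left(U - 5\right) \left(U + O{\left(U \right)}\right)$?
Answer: $\frac{72464}{61} \approx 1187.9$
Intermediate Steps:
$O{\left(A \right)} = -2$ ($O{\left(A \right)} = -2 + \frac{1}{2} \cdot 0 = -2 + 0 = -2$)
$k{\left(U \right)} = \left(-5 + U\right) \left(-2 + U\right)$ ($k{\left(U \right)} = \left(U - 5\right) \left(U - 2\right) = \left(-5 + U\right) \left(-2 + U\right)$)
$Y{\left(W,T \right)} = T - 24 W$
$o = -9058$ ($o = \left(6 - \left(4 + 24 \left(10 + \left(-4\right)^{2} - -28\right)\right)\right) 7 = \left(6 - \left(4 + 24 \left(10 + 16 + 28\right)\right)\right) 7 = \left(6 - 1300\right) 7 = \left(-1294\right) 7 = -9058$)
$o \frac{8}{-61} = - 9058 \frac{8}{-61} = - 9058 \cdot 8 \left(- \frac{1}{61}\right) = \left(-9058\right) \left(- \frac{8}{61}\right) = \frac{72464}{61}$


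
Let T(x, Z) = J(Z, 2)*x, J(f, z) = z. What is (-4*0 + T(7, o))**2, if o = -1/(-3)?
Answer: 196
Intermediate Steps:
o = 1/3 (o = -1*(-1/3) = 1/3 ≈ 0.33333)
T(x, Z) = 2*x
(-4*0 + T(7, o))**2 = (-4*0 + 2*7)**2 = (0 + 14)**2 = 14**2 = 196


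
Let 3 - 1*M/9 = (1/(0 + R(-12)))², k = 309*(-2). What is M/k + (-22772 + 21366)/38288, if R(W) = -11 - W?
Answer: -129841/1971832 ≈ -0.065848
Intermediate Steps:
k = -618
M = 18 (M = 27 - 9/(0 + (-11 - 1*(-12)))² = 27 - 9/(0 + (-11 + 12))² = 27 - 9/(0 + 1)² = 27 - 9*(1/1)² = 27 - 9*1² = 27 - 9*1 = 27 - 9 = 18)
M/k + (-22772 + 21366)/38288 = 18/(-618) + (-22772 + 21366)/38288 = 18*(-1/618) - 1406*1/38288 = -3/103 - 703/19144 = -129841/1971832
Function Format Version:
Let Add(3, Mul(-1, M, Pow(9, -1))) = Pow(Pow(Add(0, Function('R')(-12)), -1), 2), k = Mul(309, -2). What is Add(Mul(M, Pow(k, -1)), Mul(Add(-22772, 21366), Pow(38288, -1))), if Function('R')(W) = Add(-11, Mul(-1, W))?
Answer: Rational(-129841, 1971832) ≈ -0.065848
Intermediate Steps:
k = -618
M = 18 (M = Add(27, Mul(-9, Pow(Pow(Add(0, Add(-11, Mul(-1, -12))), -1), 2))) = Add(27, Mul(-9, Pow(Pow(Add(0, Add(-11, 12)), -1), 2))) = Add(27, Mul(-9, Pow(Pow(Add(0, 1), -1), 2))) = Add(27, Mul(-9, Pow(Pow(1, -1), 2))) = Add(27, Mul(-9, Pow(1, 2))) = Add(27, Mul(-9, 1)) = Add(27, -9) = 18)
Add(Mul(M, Pow(k, -1)), Mul(Add(-22772, 21366), Pow(38288, -1))) = Add(Mul(18, Pow(-618, -1)), Mul(Add(-22772, 21366), Pow(38288, -1))) = Add(Mul(18, Rational(-1, 618)), Mul(-1406, Rational(1, 38288))) = Add(Rational(-3, 103), Rational(-703, 19144)) = Rational(-129841, 1971832)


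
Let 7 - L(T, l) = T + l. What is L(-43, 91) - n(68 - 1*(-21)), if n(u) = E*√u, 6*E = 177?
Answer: -41 - 59*√89/2 ≈ -319.30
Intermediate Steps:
E = 59/2 (E = (⅙)*177 = 59/2 ≈ 29.500)
L(T, l) = 7 - T - l (L(T, l) = 7 - (T + l) = 7 + (-T - l) = 7 - T - l)
n(u) = 59*√u/2
L(-43, 91) - n(68 - 1*(-21)) = (7 - 1*(-43) - 1*91) - 59*√(68 - 1*(-21))/2 = (7 + 43 - 91) - 59*√(68 + 21)/2 = -41 - 59*√89/2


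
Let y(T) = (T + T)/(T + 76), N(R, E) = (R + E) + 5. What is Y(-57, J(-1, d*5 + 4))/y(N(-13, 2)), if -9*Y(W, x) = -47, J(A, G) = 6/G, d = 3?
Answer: -1645/54 ≈ -30.463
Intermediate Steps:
N(R, E) = 5 + E + R (N(R, E) = (E + R) + 5 = 5 + E + R)
Y(W, x) = 47/9 (Y(W, x) = -⅑*(-47) = 47/9)
y(T) = 2*T/(76 + T) (y(T) = (2*T)/(76 + T) = 2*T/(76 + T))
Y(-57, J(-1, d*5 + 4))/y(N(-13, 2)) = 47/(9*((2*(5 + 2 - 13)/(76 + (5 + 2 - 13))))) = 47/(9*((2*(-6)/(76 - 6)))) = 47/(9*((2*(-6)/70))) = 47/(9*((2*(-6)*(1/70)))) = 47/(9*(-6/35)) = (47/9)*(-35/6) = -1645/54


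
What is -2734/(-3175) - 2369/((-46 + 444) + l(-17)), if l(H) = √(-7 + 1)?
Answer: -256049391/50295175 + 2369*I*√6/158410 ≈ -5.0909 + 0.036632*I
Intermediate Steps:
l(H) = I*√6 (l(H) = √(-6) = I*√6)
-2734/(-3175) - 2369/((-46 + 444) + l(-17)) = -2734/(-3175) - 2369/((-46 + 444) + I*√6) = -2734*(-1/3175) - 2369/(398 + I*√6) = 2734/3175 - 2369/(398 + I*√6)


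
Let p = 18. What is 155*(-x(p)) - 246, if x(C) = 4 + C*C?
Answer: -51086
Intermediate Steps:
x(C) = 4 + C**2
155*(-x(p)) - 246 = 155*(-(4 + 18**2)) - 246 = 155*(-(4 + 324)) - 246 = 155*(-1*328) - 246 = 155*(-328) - 246 = -50840 - 246 = -51086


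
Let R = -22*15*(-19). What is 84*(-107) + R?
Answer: -2718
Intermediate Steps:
R = 6270 (R = -330*(-19) = 6270)
84*(-107) + R = 84*(-107) + 6270 = -8988 + 6270 = -2718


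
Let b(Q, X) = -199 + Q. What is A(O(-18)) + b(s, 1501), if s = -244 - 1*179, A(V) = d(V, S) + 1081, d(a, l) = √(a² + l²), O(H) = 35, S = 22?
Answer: 459 + √1709 ≈ 500.34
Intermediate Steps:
A(V) = 1081 + √(484 + V²) (A(V) = √(V² + 22²) + 1081 = √(V² + 484) + 1081 = √(484 + V²) + 1081 = 1081 + √(484 + V²))
s = -423 (s = -244 - 179 = -423)
A(O(-18)) + b(s, 1501) = (1081 + √(484 + 35²)) + (-199 - 423) = (1081 + √(484 + 1225)) - 622 = (1081 + √1709) - 622 = 459 + √1709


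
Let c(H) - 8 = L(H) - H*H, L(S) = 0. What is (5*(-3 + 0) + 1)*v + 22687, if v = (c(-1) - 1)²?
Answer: 22183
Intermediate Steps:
c(H) = 8 - H² (c(H) = 8 + (0 - H*H) = 8 + (0 - H²) = 8 - H²)
v = 36 (v = ((8 - 1*(-1)²) - 1)² = ((8 - 1*1) - 1)² = ((8 - 1) - 1)² = (7 - 1)² = 6² = 36)
(5*(-3 + 0) + 1)*v + 22687 = (5*(-3 + 0) + 1)*36 + 22687 = (5*(-3) + 1)*36 + 22687 = (-15 + 1)*36 + 22687 = -14*36 + 22687 = -504 + 22687 = 22183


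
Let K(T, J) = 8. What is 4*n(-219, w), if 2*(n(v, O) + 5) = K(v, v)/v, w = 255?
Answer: -4396/219 ≈ -20.073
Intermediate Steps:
n(v, O) = -5 + 4/v (n(v, O) = -5 + (8/v)/2 = -5 + 4/v)
4*n(-219, w) = 4*(-5 + 4/(-219)) = 4*(-5 + 4*(-1/219)) = 4*(-5 - 4/219) = 4*(-1099/219) = -4396/219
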